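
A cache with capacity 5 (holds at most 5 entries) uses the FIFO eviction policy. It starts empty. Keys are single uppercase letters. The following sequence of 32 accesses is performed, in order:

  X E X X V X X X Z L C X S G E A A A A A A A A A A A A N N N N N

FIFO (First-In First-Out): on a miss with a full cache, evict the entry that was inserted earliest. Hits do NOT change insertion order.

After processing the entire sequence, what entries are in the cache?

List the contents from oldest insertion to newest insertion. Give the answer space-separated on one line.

FIFO simulation (capacity=5):
  1. access X: MISS. Cache (old->new): [X]
  2. access E: MISS. Cache (old->new): [X E]
  3. access X: HIT. Cache (old->new): [X E]
  4. access X: HIT. Cache (old->new): [X E]
  5. access V: MISS. Cache (old->new): [X E V]
  6. access X: HIT. Cache (old->new): [X E V]
  7. access X: HIT. Cache (old->new): [X E V]
  8. access X: HIT. Cache (old->new): [X E V]
  9. access Z: MISS. Cache (old->new): [X E V Z]
  10. access L: MISS. Cache (old->new): [X E V Z L]
  11. access C: MISS, evict X. Cache (old->new): [E V Z L C]
  12. access X: MISS, evict E. Cache (old->new): [V Z L C X]
  13. access S: MISS, evict V. Cache (old->new): [Z L C X S]
  14. access G: MISS, evict Z. Cache (old->new): [L C X S G]
  15. access E: MISS, evict L. Cache (old->new): [C X S G E]
  16. access A: MISS, evict C. Cache (old->new): [X S G E A]
  17. access A: HIT. Cache (old->new): [X S G E A]
  18. access A: HIT. Cache (old->new): [X S G E A]
  19. access A: HIT. Cache (old->new): [X S G E A]
  20. access A: HIT. Cache (old->new): [X S G E A]
  21. access A: HIT. Cache (old->new): [X S G E A]
  22. access A: HIT. Cache (old->new): [X S G E A]
  23. access A: HIT. Cache (old->new): [X S G E A]
  24. access A: HIT. Cache (old->new): [X S G E A]
  25. access A: HIT. Cache (old->new): [X S G E A]
  26. access A: HIT. Cache (old->new): [X S G E A]
  27. access A: HIT. Cache (old->new): [X S G E A]
  28. access N: MISS, evict X. Cache (old->new): [S G E A N]
  29. access N: HIT. Cache (old->new): [S G E A N]
  30. access N: HIT. Cache (old->new): [S G E A N]
  31. access N: HIT. Cache (old->new): [S G E A N]
  32. access N: HIT. Cache (old->new): [S G E A N]
Total: 20 hits, 12 misses, 7 evictions

Answer: S G E A N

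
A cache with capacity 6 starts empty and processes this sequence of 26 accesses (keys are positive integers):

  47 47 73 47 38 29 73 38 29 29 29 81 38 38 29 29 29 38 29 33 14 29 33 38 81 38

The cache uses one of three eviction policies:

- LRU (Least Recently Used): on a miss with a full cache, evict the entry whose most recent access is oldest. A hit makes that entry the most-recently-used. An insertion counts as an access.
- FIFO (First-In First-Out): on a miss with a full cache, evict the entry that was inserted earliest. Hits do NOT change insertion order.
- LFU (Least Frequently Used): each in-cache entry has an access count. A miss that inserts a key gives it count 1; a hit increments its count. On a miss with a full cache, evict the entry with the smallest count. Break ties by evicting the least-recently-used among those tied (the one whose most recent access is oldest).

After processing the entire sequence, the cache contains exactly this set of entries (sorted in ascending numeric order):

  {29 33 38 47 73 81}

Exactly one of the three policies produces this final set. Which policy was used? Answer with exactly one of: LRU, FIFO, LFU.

Simulating under each policy and comparing final sets:
  LRU: final set = {14 29 33 38 73 81} -> differs
  FIFO: final set = {14 29 33 38 73 81} -> differs
  LFU: final set = {29 33 38 47 73 81} -> MATCHES target
Only LFU produces the target set.

Answer: LFU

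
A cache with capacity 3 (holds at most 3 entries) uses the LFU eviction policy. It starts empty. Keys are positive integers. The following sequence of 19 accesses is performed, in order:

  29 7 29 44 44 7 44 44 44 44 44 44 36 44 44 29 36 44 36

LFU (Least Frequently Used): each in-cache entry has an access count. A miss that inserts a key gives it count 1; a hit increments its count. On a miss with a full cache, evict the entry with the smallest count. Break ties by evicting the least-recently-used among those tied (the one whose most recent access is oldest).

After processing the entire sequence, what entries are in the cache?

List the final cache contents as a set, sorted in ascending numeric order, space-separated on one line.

Answer: 7 36 44

Derivation:
LFU simulation (capacity=3):
  1. access 29: MISS. Cache: [29(c=1)]
  2. access 7: MISS. Cache: [29(c=1) 7(c=1)]
  3. access 29: HIT, count now 2. Cache: [7(c=1) 29(c=2)]
  4. access 44: MISS. Cache: [7(c=1) 44(c=1) 29(c=2)]
  5. access 44: HIT, count now 2. Cache: [7(c=1) 29(c=2) 44(c=2)]
  6. access 7: HIT, count now 2. Cache: [29(c=2) 44(c=2) 7(c=2)]
  7. access 44: HIT, count now 3. Cache: [29(c=2) 7(c=2) 44(c=3)]
  8. access 44: HIT, count now 4. Cache: [29(c=2) 7(c=2) 44(c=4)]
  9. access 44: HIT, count now 5. Cache: [29(c=2) 7(c=2) 44(c=5)]
  10. access 44: HIT, count now 6. Cache: [29(c=2) 7(c=2) 44(c=6)]
  11. access 44: HIT, count now 7. Cache: [29(c=2) 7(c=2) 44(c=7)]
  12. access 44: HIT, count now 8. Cache: [29(c=2) 7(c=2) 44(c=8)]
  13. access 36: MISS, evict 29(c=2). Cache: [36(c=1) 7(c=2) 44(c=8)]
  14. access 44: HIT, count now 9. Cache: [36(c=1) 7(c=2) 44(c=9)]
  15. access 44: HIT, count now 10. Cache: [36(c=1) 7(c=2) 44(c=10)]
  16. access 29: MISS, evict 36(c=1). Cache: [29(c=1) 7(c=2) 44(c=10)]
  17. access 36: MISS, evict 29(c=1). Cache: [36(c=1) 7(c=2) 44(c=10)]
  18. access 44: HIT, count now 11. Cache: [36(c=1) 7(c=2) 44(c=11)]
  19. access 36: HIT, count now 2. Cache: [7(c=2) 36(c=2) 44(c=11)]
Total: 13 hits, 6 misses, 3 evictions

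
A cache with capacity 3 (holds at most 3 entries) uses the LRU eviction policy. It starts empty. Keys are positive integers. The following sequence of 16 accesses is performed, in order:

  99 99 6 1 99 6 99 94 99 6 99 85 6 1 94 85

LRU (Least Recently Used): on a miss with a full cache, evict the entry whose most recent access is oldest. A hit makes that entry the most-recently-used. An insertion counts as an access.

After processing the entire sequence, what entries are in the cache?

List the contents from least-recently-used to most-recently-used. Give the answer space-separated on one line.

LRU simulation (capacity=3):
  1. access 99: MISS. Cache (LRU->MRU): [99]
  2. access 99: HIT. Cache (LRU->MRU): [99]
  3. access 6: MISS. Cache (LRU->MRU): [99 6]
  4. access 1: MISS. Cache (LRU->MRU): [99 6 1]
  5. access 99: HIT. Cache (LRU->MRU): [6 1 99]
  6. access 6: HIT. Cache (LRU->MRU): [1 99 6]
  7. access 99: HIT. Cache (LRU->MRU): [1 6 99]
  8. access 94: MISS, evict 1. Cache (LRU->MRU): [6 99 94]
  9. access 99: HIT. Cache (LRU->MRU): [6 94 99]
  10. access 6: HIT. Cache (LRU->MRU): [94 99 6]
  11. access 99: HIT. Cache (LRU->MRU): [94 6 99]
  12. access 85: MISS, evict 94. Cache (LRU->MRU): [6 99 85]
  13. access 6: HIT. Cache (LRU->MRU): [99 85 6]
  14. access 1: MISS, evict 99. Cache (LRU->MRU): [85 6 1]
  15. access 94: MISS, evict 85. Cache (LRU->MRU): [6 1 94]
  16. access 85: MISS, evict 6. Cache (LRU->MRU): [1 94 85]
Total: 8 hits, 8 misses, 5 evictions

Answer: 1 94 85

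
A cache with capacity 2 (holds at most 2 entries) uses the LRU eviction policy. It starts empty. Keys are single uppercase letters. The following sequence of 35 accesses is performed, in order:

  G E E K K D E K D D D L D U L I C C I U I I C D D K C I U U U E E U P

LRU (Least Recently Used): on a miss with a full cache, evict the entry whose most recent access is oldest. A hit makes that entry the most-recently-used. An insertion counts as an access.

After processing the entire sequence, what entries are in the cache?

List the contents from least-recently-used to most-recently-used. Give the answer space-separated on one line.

LRU simulation (capacity=2):
  1. access G: MISS. Cache (LRU->MRU): [G]
  2. access E: MISS. Cache (LRU->MRU): [G E]
  3. access E: HIT. Cache (LRU->MRU): [G E]
  4. access K: MISS, evict G. Cache (LRU->MRU): [E K]
  5. access K: HIT. Cache (LRU->MRU): [E K]
  6. access D: MISS, evict E. Cache (LRU->MRU): [K D]
  7. access E: MISS, evict K. Cache (LRU->MRU): [D E]
  8. access K: MISS, evict D. Cache (LRU->MRU): [E K]
  9. access D: MISS, evict E. Cache (LRU->MRU): [K D]
  10. access D: HIT. Cache (LRU->MRU): [K D]
  11. access D: HIT. Cache (LRU->MRU): [K D]
  12. access L: MISS, evict K. Cache (LRU->MRU): [D L]
  13. access D: HIT. Cache (LRU->MRU): [L D]
  14. access U: MISS, evict L. Cache (LRU->MRU): [D U]
  15. access L: MISS, evict D. Cache (LRU->MRU): [U L]
  16. access I: MISS, evict U. Cache (LRU->MRU): [L I]
  17. access C: MISS, evict L. Cache (LRU->MRU): [I C]
  18. access C: HIT. Cache (LRU->MRU): [I C]
  19. access I: HIT. Cache (LRU->MRU): [C I]
  20. access U: MISS, evict C. Cache (LRU->MRU): [I U]
  21. access I: HIT. Cache (LRU->MRU): [U I]
  22. access I: HIT. Cache (LRU->MRU): [U I]
  23. access C: MISS, evict U. Cache (LRU->MRU): [I C]
  24. access D: MISS, evict I. Cache (LRU->MRU): [C D]
  25. access D: HIT. Cache (LRU->MRU): [C D]
  26. access K: MISS, evict C. Cache (LRU->MRU): [D K]
  27. access C: MISS, evict D. Cache (LRU->MRU): [K C]
  28. access I: MISS, evict K. Cache (LRU->MRU): [C I]
  29. access U: MISS, evict C. Cache (LRU->MRU): [I U]
  30. access U: HIT. Cache (LRU->MRU): [I U]
  31. access U: HIT. Cache (LRU->MRU): [I U]
  32. access E: MISS, evict I. Cache (LRU->MRU): [U E]
  33. access E: HIT. Cache (LRU->MRU): [U E]
  34. access U: HIT. Cache (LRU->MRU): [E U]
  35. access P: MISS, evict E. Cache (LRU->MRU): [U P]
Total: 14 hits, 21 misses, 19 evictions

Answer: U P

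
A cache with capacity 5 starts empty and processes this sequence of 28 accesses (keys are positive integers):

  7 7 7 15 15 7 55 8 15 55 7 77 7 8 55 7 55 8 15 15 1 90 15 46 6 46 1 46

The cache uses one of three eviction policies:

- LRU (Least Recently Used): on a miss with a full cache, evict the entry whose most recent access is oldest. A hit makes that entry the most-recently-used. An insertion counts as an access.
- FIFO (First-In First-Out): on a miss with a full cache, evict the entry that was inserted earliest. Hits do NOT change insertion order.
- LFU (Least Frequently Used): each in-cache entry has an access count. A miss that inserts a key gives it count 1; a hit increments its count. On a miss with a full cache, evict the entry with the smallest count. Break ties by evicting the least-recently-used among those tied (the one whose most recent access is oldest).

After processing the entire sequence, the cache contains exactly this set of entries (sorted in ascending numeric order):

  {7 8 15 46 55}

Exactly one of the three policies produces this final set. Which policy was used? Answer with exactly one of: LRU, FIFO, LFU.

Answer: LFU

Derivation:
Simulating under each policy and comparing final sets:
  LRU: final set = {1 6 15 46 90} -> differs
  FIFO: final set = {1 6 15 46 90} -> differs
  LFU: final set = {7 8 15 46 55} -> MATCHES target
Only LFU produces the target set.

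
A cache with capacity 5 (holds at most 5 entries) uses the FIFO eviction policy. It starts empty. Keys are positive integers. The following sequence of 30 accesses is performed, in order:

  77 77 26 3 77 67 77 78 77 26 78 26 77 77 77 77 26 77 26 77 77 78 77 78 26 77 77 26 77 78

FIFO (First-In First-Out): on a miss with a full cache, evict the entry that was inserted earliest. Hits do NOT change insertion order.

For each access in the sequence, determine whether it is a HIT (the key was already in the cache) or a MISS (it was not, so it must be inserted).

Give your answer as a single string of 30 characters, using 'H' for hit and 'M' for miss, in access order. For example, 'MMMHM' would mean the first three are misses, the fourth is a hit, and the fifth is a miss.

Answer: MHMMHMHMHHHHHHHHHHHHHHHHHHHHHH

Derivation:
FIFO simulation (capacity=5):
  1. access 77: MISS. Cache (old->new): [77]
  2. access 77: HIT. Cache (old->new): [77]
  3. access 26: MISS. Cache (old->new): [77 26]
  4. access 3: MISS. Cache (old->new): [77 26 3]
  5. access 77: HIT. Cache (old->new): [77 26 3]
  6. access 67: MISS. Cache (old->new): [77 26 3 67]
  7. access 77: HIT. Cache (old->new): [77 26 3 67]
  8. access 78: MISS. Cache (old->new): [77 26 3 67 78]
  9. access 77: HIT. Cache (old->new): [77 26 3 67 78]
  10. access 26: HIT. Cache (old->new): [77 26 3 67 78]
  11. access 78: HIT. Cache (old->new): [77 26 3 67 78]
  12. access 26: HIT. Cache (old->new): [77 26 3 67 78]
  13. access 77: HIT. Cache (old->new): [77 26 3 67 78]
  14. access 77: HIT. Cache (old->new): [77 26 3 67 78]
  15. access 77: HIT. Cache (old->new): [77 26 3 67 78]
  16. access 77: HIT. Cache (old->new): [77 26 3 67 78]
  17. access 26: HIT. Cache (old->new): [77 26 3 67 78]
  18. access 77: HIT. Cache (old->new): [77 26 3 67 78]
  19. access 26: HIT. Cache (old->new): [77 26 3 67 78]
  20. access 77: HIT. Cache (old->new): [77 26 3 67 78]
  21. access 77: HIT. Cache (old->new): [77 26 3 67 78]
  22. access 78: HIT. Cache (old->new): [77 26 3 67 78]
  23. access 77: HIT. Cache (old->new): [77 26 3 67 78]
  24. access 78: HIT. Cache (old->new): [77 26 3 67 78]
  25. access 26: HIT. Cache (old->new): [77 26 3 67 78]
  26. access 77: HIT. Cache (old->new): [77 26 3 67 78]
  27. access 77: HIT. Cache (old->new): [77 26 3 67 78]
  28. access 26: HIT. Cache (old->new): [77 26 3 67 78]
  29. access 77: HIT. Cache (old->new): [77 26 3 67 78]
  30. access 78: HIT. Cache (old->new): [77 26 3 67 78]
Total: 25 hits, 5 misses, 0 evictions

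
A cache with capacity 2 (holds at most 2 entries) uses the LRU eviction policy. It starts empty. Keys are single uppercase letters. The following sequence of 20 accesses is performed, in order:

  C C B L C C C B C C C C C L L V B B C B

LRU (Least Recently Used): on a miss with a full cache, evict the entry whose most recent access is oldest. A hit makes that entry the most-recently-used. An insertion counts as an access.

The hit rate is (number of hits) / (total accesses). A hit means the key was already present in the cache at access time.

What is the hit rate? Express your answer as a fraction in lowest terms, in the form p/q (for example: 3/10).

LRU simulation (capacity=2):
  1. access C: MISS. Cache (LRU->MRU): [C]
  2. access C: HIT. Cache (LRU->MRU): [C]
  3. access B: MISS. Cache (LRU->MRU): [C B]
  4. access L: MISS, evict C. Cache (LRU->MRU): [B L]
  5. access C: MISS, evict B. Cache (LRU->MRU): [L C]
  6. access C: HIT. Cache (LRU->MRU): [L C]
  7. access C: HIT. Cache (LRU->MRU): [L C]
  8. access B: MISS, evict L. Cache (LRU->MRU): [C B]
  9. access C: HIT. Cache (LRU->MRU): [B C]
  10. access C: HIT. Cache (LRU->MRU): [B C]
  11. access C: HIT. Cache (LRU->MRU): [B C]
  12. access C: HIT. Cache (LRU->MRU): [B C]
  13. access C: HIT. Cache (LRU->MRU): [B C]
  14. access L: MISS, evict B. Cache (LRU->MRU): [C L]
  15. access L: HIT. Cache (LRU->MRU): [C L]
  16. access V: MISS, evict C. Cache (LRU->MRU): [L V]
  17. access B: MISS, evict L. Cache (LRU->MRU): [V B]
  18. access B: HIT. Cache (LRU->MRU): [V B]
  19. access C: MISS, evict V. Cache (LRU->MRU): [B C]
  20. access B: HIT. Cache (LRU->MRU): [C B]
Total: 11 hits, 9 misses, 7 evictions

Hit rate = 11/20

Answer: 11/20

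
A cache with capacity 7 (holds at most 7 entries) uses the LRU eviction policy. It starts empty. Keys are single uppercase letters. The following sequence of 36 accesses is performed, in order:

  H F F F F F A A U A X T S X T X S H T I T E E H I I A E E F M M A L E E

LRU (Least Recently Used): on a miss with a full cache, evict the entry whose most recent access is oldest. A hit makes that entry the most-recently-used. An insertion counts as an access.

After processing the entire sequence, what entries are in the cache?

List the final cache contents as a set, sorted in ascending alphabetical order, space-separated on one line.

Answer: A E F H I L M

Derivation:
LRU simulation (capacity=7):
  1. access H: MISS. Cache (LRU->MRU): [H]
  2. access F: MISS. Cache (LRU->MRU): [H F]
  3. access F: HIT. Cache (LRU->MRU): [H F]
  4. access F: HIT. Cache (LRU->MRU): [H F]
  5. access F: HIT. Cache (LRU->MRU): [H F]
  6. access F: HIT. Cache (LRU->MRU): [H F]
  7. access A: MISS. Cache (LRU->MRU): [H F A]
  8. access A: HIT. Cache (LRU->MRU): [H F A]
  9. access U: MISS. Cache (LRU->MRU): [H F A U]
  10. access A: HIT. Cache (LRU->MRU): [H F U A]
  11. access X: MISS. Cache (LRU->MRU): [H F U A X]
  12. access T: MISS. Cache (LRU->MRU): [H F U A X T]
  13. access S: MISS. Cache (LRU->MRU): [H F U A X T S]
  14. access X: HIT. Cache (LRU->MRU): [H F U A T S X]
  15. access T: HIT. Cache (LRU->MRU): [H F U A S X T]
  16. access X: HIT. Cache (LRU->MRU): [H F U A S T X]
  17. access S: HIT. Cache (LRU->MRU): [H F U A T X S]
  18. access H: HIT. Cache (LRU->MRU): [F U A T X S H]
  19. access T: HIT. Cache (LRU->MRU): [F U A X S H T]
  20. access I: MISS, evict F. Cache (LRU->MRU): [U A X S H T I]
  21. access T: HIT. Cache (LRU->MRU): [U A X S H I T]
  22. access E: MISS, evict U. Cache (LRU->MRU): [A X S H I T E]
  23. access E: HIT. Cache (LRU->MRU): [A X S H I T E]
  24. access H: HIT. Cache (LRU->MRU): [A X S I T E H]
  25. access I: HIT. Cache (LRU->MRU): [A X S T E H I]
  26. access I: HIT. Cache (LRU->MRU): [A X S T E H I]
  27. access A: HIT. Cache (LRU->MRU): [X S T E H I A]
  28. access E: HIT. Cache (LRU->MRU): [X S T H I A E]
  29. access E: HIT. Cache (LRU->MRU): [X S T H I A E]
  30. access F: MISS, evict X. Cache (LRU->MRU): [S T H I A E F]
  31. access M: MISS, evict S. Cache (LRU->MRU): [T H I A E F M]
  32. access M: HIT. Cache (LRU->MRU): [T H I A E F M]
  33. access A: HIT. Cache (LRU->MRU): [T H I E F M A]
  34. access L: MISS, evict T. Cache (LRU->MRU): [H I E F M A L]
  35. access E: HIT. Cache (LRU->MRU): [H I F M A L E]
  36. access E: HIT. Cache (LRU->MRU): [H I F M A L E]
Total: 24 hits, 12 misses, 5 evictions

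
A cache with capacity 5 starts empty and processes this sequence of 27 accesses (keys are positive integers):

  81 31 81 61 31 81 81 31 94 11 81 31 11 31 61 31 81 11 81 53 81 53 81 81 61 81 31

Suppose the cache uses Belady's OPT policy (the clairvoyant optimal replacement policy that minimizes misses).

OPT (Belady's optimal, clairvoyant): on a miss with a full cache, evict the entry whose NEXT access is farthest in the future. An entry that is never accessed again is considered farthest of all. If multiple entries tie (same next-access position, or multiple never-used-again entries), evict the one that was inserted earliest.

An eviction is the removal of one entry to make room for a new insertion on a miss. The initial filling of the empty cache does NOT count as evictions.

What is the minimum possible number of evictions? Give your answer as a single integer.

Answer: 1

Derivation:
OPT (Belady) simulation (capacity=5):
  1. access 81: MISS. Cache: [81]
  2. access 31: MISS. Cache: [81 31]
  3. access 81: HIT. Next use of 81: step 6. Cache: [81 31]
  4. access 61: MISS. Cache: [81 31 61]
  5. access 31: HIT. Next use of 31: step 8. Cache: [81 31 61]
  6. access 81: HIT. Next use of 81: step 7. Cache: [81 31 61]
  7. access 81: HIT. Next use of 81: step 11. Cache: [81 31 61]
  8. access 31: HIT. Next use of 31: step 12. Cache: [81 31 61]
  9. access 94: MISS. Cache: [81 31 61 94]
  10. access 11: MISS. Cache: [81 31 61 94 11]
  11. access 81: HIT. Next use of 81: step 17. Cache: [81 31 61 94 11]
  12. access 31: HIT. Next use of 31: step 14. Cache: [81 31 61 94 11]
  13. access 11: HIT. Next use of 11: step 18. Cache: [81 31 61 94 11]
  14. access 31: HIT. Next use of 31: step 16. Cache: [81 31 61 94 11]
  15. access 61: HIT. Next use of 61: step 25. Cache: [81 31 61 94 11]
  16. access 31: HIT. Next use of 31: step 27. Cache: [81 31 61 94 11]
  17. access 81: HIT. Next use of 81: step 19. Cache: [81 31 61 94 11]
  18. access 11: HIT. Next use of 11: never. Cache: [81 31 61 94 11]
  19. access 81: HIT. Next use of 81: step 21. Cache: [81 31 61 94 11]
  20. access 53: MISS, evict 94 (next use: never). Cache: [81 31 61 11 53]
  21. access 81: HIT. Next use of 81: step 23. Cache: [81 31 61 11 53]
  22. access 53: HIT. Next use of 53: never. Cache: [81 31 61 11 53]
  23. access 81: HIT. Next use of 81: step 24. Cache: [81 31 61 11 53]
  24. access 81: HIT. Next use of 81: step 26. Cache: [81 31 61 11 53]
  25. access 61: HIT. Next use of 61: never. Cache: [81 31 61 11 53]
  26. access 81: HIT. Next use of 81: never. Cache: [81 31 61 11 53]
  27. access 31: HIT. Next use of 31: never. Cache: [81 31 61 11 53]
Total: 21 hits, 6 misses, 1 evictions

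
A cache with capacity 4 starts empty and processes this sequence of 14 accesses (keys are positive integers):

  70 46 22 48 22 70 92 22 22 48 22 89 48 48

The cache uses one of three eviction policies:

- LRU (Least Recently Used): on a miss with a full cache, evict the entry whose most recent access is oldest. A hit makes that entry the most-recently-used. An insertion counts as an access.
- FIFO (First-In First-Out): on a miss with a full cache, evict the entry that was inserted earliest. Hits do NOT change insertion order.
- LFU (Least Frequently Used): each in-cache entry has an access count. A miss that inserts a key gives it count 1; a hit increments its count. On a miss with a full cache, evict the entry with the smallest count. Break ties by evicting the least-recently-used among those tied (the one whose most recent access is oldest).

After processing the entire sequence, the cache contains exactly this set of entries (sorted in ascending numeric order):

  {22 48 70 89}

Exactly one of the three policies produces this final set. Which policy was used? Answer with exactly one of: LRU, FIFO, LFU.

Answer: LFU

Derivation:
Simulating under each policy and comparing final sets:
  LRU: final set = {22 48 89 92} -> differs
  FIFO: final set = {22 48 89 92} -> differs
  LFU: final set = {22 48 70 89} -> MATCHES target
Only LFU produces the target set.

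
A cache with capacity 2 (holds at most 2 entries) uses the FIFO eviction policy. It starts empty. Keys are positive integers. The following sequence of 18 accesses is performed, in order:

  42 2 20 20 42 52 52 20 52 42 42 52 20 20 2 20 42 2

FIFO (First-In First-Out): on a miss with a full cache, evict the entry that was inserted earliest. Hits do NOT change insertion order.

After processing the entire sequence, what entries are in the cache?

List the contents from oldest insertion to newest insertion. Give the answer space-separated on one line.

Answer: 2 42

Derivation:
FIFO simulation (capacity=2):
  1. access 42: MISS. Cache (old->new): [42]
  2. access 2: MISS. Cache (old->new): [42 2]
  3. access 20: MISS, evict 42. Cache (old->new): [2 20]
  4. access 20: HIT. Cache (old->new): [2 20]
  5. access 42: MISS, evict 2. Cache (old->new): [20 42]
  6. access 52: MISS, evict 20. Cache (old->new): [42 52]
  7. access 52: HIT. Cache (old->new): [42 52]
  8. access 20: MISS, evict 42. Cache (old->new): [52 20]
  9. access 52: HIT. Cache (old->new): [52 20]
  10. access 42: MISS, evict 52. Cache (old->new): [20 42]
  11. access 42: HIT. Cache (old->new): [20 42]
  12. access 52: MISS, evict 20. Cache (old->new): [42 52]
  13. access 20: MISS, evict 42. Cache (old->new): [52 20]
  14. access 20: HIT. Cache (old->new): [52 20]
  15. access 2: MISS, evict 52. Cache (old->new): [20 2]
  16. access 20: HIT. Cache (old->new): [20 2]
  17. access 42: MISS, evict 20. Cache (old->new): [2 42]
  18. access 2: HIT. Cache (old->new): [2 42]
Total: 7 hits, 11 misses, 9 evictions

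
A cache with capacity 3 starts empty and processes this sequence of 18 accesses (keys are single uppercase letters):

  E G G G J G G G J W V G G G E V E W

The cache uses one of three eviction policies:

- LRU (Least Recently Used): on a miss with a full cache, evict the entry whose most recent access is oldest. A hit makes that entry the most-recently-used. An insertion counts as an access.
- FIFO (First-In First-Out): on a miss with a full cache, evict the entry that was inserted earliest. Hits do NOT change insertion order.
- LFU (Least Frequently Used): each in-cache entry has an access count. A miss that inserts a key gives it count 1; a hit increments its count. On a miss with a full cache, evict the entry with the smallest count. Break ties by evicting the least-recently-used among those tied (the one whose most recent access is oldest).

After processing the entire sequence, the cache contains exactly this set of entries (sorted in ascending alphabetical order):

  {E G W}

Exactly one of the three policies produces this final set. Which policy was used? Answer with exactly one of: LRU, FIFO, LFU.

Answer: FIFO

Derivation:
Simulating under each policy and comparing final sets:
  LRU: final set = {E V W} -> differs
  FIFO: final set = {E G W} -> MATCHES target
  LFU: final set = {G J W} -> differs
Only FIFO produces the target set.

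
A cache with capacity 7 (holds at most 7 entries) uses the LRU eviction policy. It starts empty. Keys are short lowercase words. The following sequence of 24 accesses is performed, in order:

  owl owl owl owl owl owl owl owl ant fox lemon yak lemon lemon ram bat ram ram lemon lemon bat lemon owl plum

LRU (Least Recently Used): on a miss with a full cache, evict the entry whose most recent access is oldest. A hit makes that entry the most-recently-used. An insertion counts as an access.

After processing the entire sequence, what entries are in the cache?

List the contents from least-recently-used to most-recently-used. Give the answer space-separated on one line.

LRU simulation (capacity=7):
  1. access owl: MISS. Cache (LRU->MRU): [owl]
  2. access owl: HIT. Cache (LRU->MRU): [owl]
  3. access owl: HIT. Cache (LRU->MRU): [owl]
  4. access owl: HIT. Cache (LRU->MRU): [owl]
  5. access owl: HIT. Cache (LRU->MRU): [owl]
  6. access owl: HIT. Cache (LRU->MRU): [owl]
  7. access owl: HIT. Cache (LRU->MRU): [owl]
  8. access owl: HIT. Cache (LRU->MRU): [owl]
  9. access ant: MISS. Cache (LRU->MRU): [owl ant]
  10. access fox: MISS. Cache (LRU->MRU): [owl ant fox]
  11. access lemon: MISS. Cache (LRU->MRU): [owl ant fox lemon]
  12. access yak: MISS. Cache (LRU->MRU): [owl ant fox lemon yak]
  13. access lemon: HIT. Cache (LRU->MRU): [owl ant fox yak lemon]
  14. access lemon: HIT. Cache (LRU->MRU): [owl ant fox yak lemon]
  15. access ram: MISS. Cache (LRU->MRU): [owl ant fox yak lemon ram]
  16. access bat: MISS. Cache (LRU->MRU): [owl ant fox yak lemon ram bat]
  17. access ram: HIT. Cache (LRU->MRU): [owl ant fox yak lemon bat ram]
  18. access ram: HIT. Cache (LRU->MRU): [owl ant fox yak lemon bat ram]
  19. access lemon: HIT. Cache (LRU->MRU): [owl ant fox yak bat ram lemon]
  20. access lemon: HIT. Cache (LRU->MRU): [owl ant fox yak bat ram lemon]
  21. access bat: HIT. Cache (LRU->MRU): [owl ant fox yak ram lemon bat]
  22. access lemon: HIT. Cache (LRU->MRU): [owl ant fox yak ram bat lemon]
  23. access owl: HIT. Cache (LRU->MRU): [ant fox yak ram bat lemon owl]
  24. access plum: MISS, evict ant. Cache (LRU->MRU): [fox yak ram bat lemon owl plum]
Total: 16 hits, 8 misses, 1 evictions

Answer: fox yak ram bat lemon owl plum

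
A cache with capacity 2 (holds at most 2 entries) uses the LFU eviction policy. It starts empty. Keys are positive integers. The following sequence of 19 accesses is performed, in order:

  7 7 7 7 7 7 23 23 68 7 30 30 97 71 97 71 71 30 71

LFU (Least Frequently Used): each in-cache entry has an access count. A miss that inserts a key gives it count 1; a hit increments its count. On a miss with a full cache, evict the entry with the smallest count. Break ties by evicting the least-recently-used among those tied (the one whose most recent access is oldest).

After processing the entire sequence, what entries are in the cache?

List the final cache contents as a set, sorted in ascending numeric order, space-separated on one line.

LFU simulation (capacity=2):
  1. access 7: MISS. Cache: [7(c=1)]
  2. access 7: HIT, count now 2. Cache: [7(c=2)]
  3. access 7: HIT, count now 3. Cache: [7(c=3)]
  4. access 7: HIT, count now 4. Cache: [7(c=4)]
  5. access 7: HIT, count now 5. Cache: [7(c=5)]
  6. access 7: HIT, count now 6. Cache: [7(c=6)]
  7. access 23: MISS. Cache: [23(c=1) 7(c=6)]
  8. access 23: HIT, count now 2. Cache: [23(c=2) 7(c=6)]
  9. access 68: MISS, evict 23(c=2). Cache: [68(c=1) 7(c=6)]
  10. access 7: HIT, count now 7. Cache: [68(c=1) 7(c=7)]
  11. access 30: MISS, evict 68(c=1). Cache: [30(c=1) 7(c=7)]
  12. access 30: HIT, count now 2. Cache: [30(c=2) 7(c=7)]
  13. access 97: MISS, evict 30(c=2). Cache: [97(c=1) 7(c=7)]
  14. access 71: MISS, evict 97(c=1). Cache: [71(c=1) 7(c=7)]
  15. access 97: MISS, evict 71(c=1). Cache: [97(c=1) 7(c=7)]
  16. access 71: MISS, evict 97(c=1). Cache: [71(c=1) 7(c=7)]
  17. access 71: HIT, count now 2. Cache: [71(c=2) 7(c=7)]
  18. access 30: MISS, evict 71(c=2). Cache: [30(c=1) 7(c=7)]
  19. access 71: MISS, evict 30(c=1). Cache: [71(c=1) 7(c=7)]
Total: 9 hits, 10 misses, 8 evictions

Answer: 7 71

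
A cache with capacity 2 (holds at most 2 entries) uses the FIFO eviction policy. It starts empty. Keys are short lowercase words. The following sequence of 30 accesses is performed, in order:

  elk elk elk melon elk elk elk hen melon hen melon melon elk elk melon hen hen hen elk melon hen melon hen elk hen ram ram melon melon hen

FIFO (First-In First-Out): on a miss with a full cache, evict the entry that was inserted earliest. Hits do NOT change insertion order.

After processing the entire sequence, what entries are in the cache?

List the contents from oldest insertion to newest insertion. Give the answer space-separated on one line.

FIFO simulation (capacity=2):
  1. access elk: MISS. Cache (old->new): [elk]
  2. access elk: HIT. Cache (old->new): [elk]
  3. access elk: HIT. Cache (old->new): [elk]
  4. access melon: MISS. Cache (old->new): [elk melon]
  5. access elk: HIT. Cache (old->new): [elk melon]
  6. access elk: HIT. Cache (old->new): [elk melon]
  7. access elk: HIT. Cache (old->new): [elk melon]
  8. access hen: MISS, evict elk. Cache (old->new): [melon hen]
  9. access melon: HIT. Cache (old->new): [melon hen]
  10. access hen: HIT. Cache (old->new): [melon hen]
  11. access melon: HIT. Cache (old->new): [melon hen]
  12. access melon: HIT. Cache (old->new): [melon hen]
  13. access elk: MISS, evict melon. Cache (old->new): [hen elk]
  14. access elk: HIT. Cache (old->new): [hen elk]
  15. access melon: MISS, evict hen. Cache (old->new): [elk melon]
  16. access hen: MISS, evict elk. Cache (old->new): [melon hen]
  17. access hen: HIT. Cache (old->new): [melon hen]
  18. access hen: HIT. Cache (old->new): [melon hen]
  19. access elk: MISS, evict melon. Cache (old->new): [hen elk]
  20. access melon: MISS, evict hen. Cache (old->new): [elk melon]
  21. access hen: MISS, evict elk. Cache (old->new): [melon hen]
  22. access melon: HIT. Cache (old->new): [melon hen]
  23. access hen: HIT. Cache (old->new): [melon hen]
  24. access elk: MISS, evict melon. Cache (old->new): [hen elk]
  25. access hen: HIT. Cache (old->new): [hen elk]
  26. access ram: MISS, evict hen. Cache (old->new): [elk ram]
  27. access ram: HIT. Cache (old->new): [elk ram]
  28. access melon: MISS, evict elk. Cache (old->new): [ram melon]
  29. access melon: HIT. Cache (old->new): [ram melon]
  30. access hen: MISS, evict ram. Cache (old->new): [melon hen]
Total: 17 hits, 13 misses, 11 evictions

Answer: melon hen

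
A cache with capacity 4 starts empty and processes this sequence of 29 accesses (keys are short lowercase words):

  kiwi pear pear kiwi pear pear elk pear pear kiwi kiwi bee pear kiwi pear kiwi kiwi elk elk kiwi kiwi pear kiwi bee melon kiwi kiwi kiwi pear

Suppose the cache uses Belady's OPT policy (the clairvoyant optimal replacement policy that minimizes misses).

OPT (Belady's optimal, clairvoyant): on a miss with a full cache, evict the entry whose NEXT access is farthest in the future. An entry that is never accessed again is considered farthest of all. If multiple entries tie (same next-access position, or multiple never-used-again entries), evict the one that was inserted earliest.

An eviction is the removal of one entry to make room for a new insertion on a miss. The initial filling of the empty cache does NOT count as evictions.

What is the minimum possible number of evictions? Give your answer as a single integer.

OPT (Belady) simulation (capacity=4):
  1. access kiwi: MISS. Cache: [kiwi]
  2. access pear: MISS. Cache: [kiwi pear]
  3. access pear: HIT. Next use of pear: step 5. Cache: [kiwi pear]
  4. access kiwi: HIT. Next use of kiwi: step 10. Cache: [kiwi pear]
  5. access pear: HIT. Next use of pear: step 6. Cache: [kiwi pear]
  6. access pear: HIT. Next use of pear: step 8. Cache: [kiwi pear]
  7. access elk: MISS. Cache: [kiwi pear elk]
  8. access pear: HIT. Next use of pear: step 9. Cache: [kiwi pear elk]
  9. access pear: HIT. Next use of pear: step 13. Cache: [kiwi pear elk]
  10. access kiwi: HIT. Next use of kiwi: step 11. Cache: [kiwi pear elk]
  11. access kiwi: HIT. Next use of kiwi: step 14. Cache: [kiwi pear elk]
  12. access bee: MISS. Cache: [kiwi pear elk bee]
  13. access pear: HIT. Next use of pear: step 15. Cache: [kiwi pear elk bee]
  14. access kiwi: HIT. Next use of kiwi: step 16. Cache: [kiwi pear elk bee]
  15. access pear: HIT. Next use of pear: step 22. Cache: [kiwi pear elk bee]
  16. access kiwi: HIT. Next use of kiwi: step 17. Cache: [kiwi pear elk bee]
  17. access kiwi: HIT. Next use of kiwi: step 20. Cache: [kiwi pear elk bee]
  18. access elk: HIT. Next use of elk: step 19. Cache: [kiwi pear elk bee]
  19. access elk: HIT. Next use of elk: never. Cache: [kiwi pear elk bee]
  20. access kiwi: HIT. Next use of kiwi: step 21. Cache: [kiwi pear elk bee]
  21. access kiwi: HIT. Next use of kiwi: step 23. Cache: [kiwi pear elk bee]
  22. access pear: HIT. Next use of pear: step 29. Cache: [kiwi pear elk bee]
  23. access kiwi: HIT. Next use of kiwi: step 26. Cache: [kiwi pear elk bee]
  24. access bee: HIT. Next use of bee: never. Cache: [kiwi pear elk bee]
  25. access melon: MISS, evict elk (next use: never). Cache: [kiwi pear bee melon]
  26. access kiwi: HIT. Next use of kiwi: step 27. Cache: [kiwi pear bee melon]
  27. access kiwi: HIT. Next use of kiwi: step 28. Cache: [kiwi pear bee melon]
  28. access kiwi: HIT. Next use of kiwi: never. Cache: [kiwi pear bee melon]
  29. access pear: HIT. Next use of pear: never. Cache: [kiwi pear bee melon]
Total: 24 hits, 5 misses, 1 evictions

Answer: 1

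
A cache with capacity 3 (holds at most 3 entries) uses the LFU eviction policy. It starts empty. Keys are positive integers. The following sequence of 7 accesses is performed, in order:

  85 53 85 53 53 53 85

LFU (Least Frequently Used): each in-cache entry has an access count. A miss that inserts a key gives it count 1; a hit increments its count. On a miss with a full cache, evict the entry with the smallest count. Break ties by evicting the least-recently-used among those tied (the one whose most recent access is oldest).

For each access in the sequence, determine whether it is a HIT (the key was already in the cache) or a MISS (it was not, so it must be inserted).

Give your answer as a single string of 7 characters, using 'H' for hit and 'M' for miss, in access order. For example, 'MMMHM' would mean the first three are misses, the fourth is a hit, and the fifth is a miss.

Answer: MMHHHHH

Derivation:
LFU simulation (capacity=3):
  1. access 85: MISS. Cache: [85(c=1)]
  2. access 53: MISS. Cache: [85(c=1) 53(c=1)]
  3. access 85: HIT, count now 2. Cache: [53(c=1) 85(c=2)]
  4. access 53: HIT, count now 2. Cache: [85(c=2) 53(c=2)]
  5. access 53: HIT, count now 3. Cache: [85(c=2) 53(c=3)]
  6. access 53: HIT, count now 4. Cache: [85(c=2) 53(c=4)]
  7. access 85: HIT, count now 3. Cache: [85(c=3) 53(c=4)]
Total: 5 hits, 2 misses, 0 evictions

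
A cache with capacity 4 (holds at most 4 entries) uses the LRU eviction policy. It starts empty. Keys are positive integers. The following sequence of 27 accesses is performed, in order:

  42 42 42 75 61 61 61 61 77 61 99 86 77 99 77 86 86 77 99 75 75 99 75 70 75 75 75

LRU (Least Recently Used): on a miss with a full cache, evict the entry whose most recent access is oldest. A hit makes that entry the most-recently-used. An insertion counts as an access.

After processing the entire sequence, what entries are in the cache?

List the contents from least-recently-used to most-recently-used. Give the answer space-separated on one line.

LRU simulation (capacity=4):
  1. access 42: MISS. Cache (LRU->MRU): [42]
  2. access 42: HIT. Cache (LRU->MRU): [42]
  3. access 42: HIT. Cache (LRU->MRU): [42]
  4. access 75: MISS. Cache (LRU->MRU): [42 75]
  5. access 61: MISS. Cache (LRU->MRU): [42 75 61]
  6. access 61: HIT. Cache (LRU->MRU): [42 75 61]
  7. access 61: HIT. Cache (LRU->MRU): [42 75 61]
  8. access 61: HIT. Cache (LRU->MRU): [42 75 61]
  9. access 77: MISS. Cache (LRU->MRU): [42 75 61 77]
  10. access 61: HIT. Cache (LRU->MRU): [42 75 77 61]
  11. access 99: MISS, evict 42. Cache (LRU->MRU): [75 77 61 99]
  12. access 86: MISS, evict 75. Cache (LRU->MRU): [77 61 99 86]
  13. access 77: HIT. Cache (LRU->MRU): [61 99 86 77]
  14. access 99: HIT. Cache (LRU->MRU): [61 86 77 99]
  15. access 77: HIT. Cache (LRU->MRU): [61 86 99 77]
  16. access 86: HIT. Cache (LRU->MRU): [61 99 77 86]
  17. access 86: HIT. Cache (LRU->MRU): [61 99 77 86]
  18. access 77: HIT. Cache (LRU->MRU): [61 99 86 77]
  19. access 99: HIT. Cache (LRU->MRU): [61 86 77 99]
  20. access 75: MISS, evict 61. Cache (LRU->MRU): [86 77 99 75]
  21. access 75: HIT. Cache (LRU->MRU): [86 77 99 75]
  22. access 99: HIT. Cache (LRU->MRU): [86 77 75 99]
  23. access 75: HIT. Cache (LRU->MRU): [86 77 99 75]
  24. access 70: MISS, evict 86. Cache (LRU->MRU): [77 99 75 70]
  25. access 75: HIT. Cache (LRU->MRU): [77 99 70 75]
  26. access 75: HIT. Cache (LRU->MRU): [77 99 70 75]
  27. access 75: HIT. Cache (LRU->MRU): [77 99 70 75]
Total: 19 hits, 8 misses, 4 evictions

Answer: 77 99 70 75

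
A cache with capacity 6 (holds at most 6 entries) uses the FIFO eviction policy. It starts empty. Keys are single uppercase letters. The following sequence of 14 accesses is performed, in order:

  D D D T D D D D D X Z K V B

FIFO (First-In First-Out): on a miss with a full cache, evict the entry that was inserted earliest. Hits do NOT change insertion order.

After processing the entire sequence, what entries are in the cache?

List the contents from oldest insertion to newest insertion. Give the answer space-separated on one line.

FIFO simulation (capacity=6):
  1. access D: MISS. Cache (old->new): [D]
  2. access D: HIT. Cache (old->new): [D]
  3. access D: HIT. Cache (old->new): [D]
  4. access T: MISS. Cache (old->new): [D T]
  5. access D: HIT. Cache (old->new): [D T]
  6. access D: HIT. Cache (old->new): [D T]
  7. access D: HIT. Cache (old->new): [D T]
  8. access D: HIT. Cache (old->new): [D T]
  9. access D: HIT. Cache (old->new): [D T]
  10. access X: MISS. Cache (old->new): [D T X]
  11. access Z: MISS. Cache (old->new): [D T X Z]
  12. access K: MISS. Cache (old->new): [D T X Z K]
  13. access V: MISS. Cache (old->new): [D T X Z K V]
  14. access B: MISS, evict D. Cache (old->new): [T X Z K V B]
Total: 7 hits, 7 misses, 1 evictions

Answer: T X Z K V B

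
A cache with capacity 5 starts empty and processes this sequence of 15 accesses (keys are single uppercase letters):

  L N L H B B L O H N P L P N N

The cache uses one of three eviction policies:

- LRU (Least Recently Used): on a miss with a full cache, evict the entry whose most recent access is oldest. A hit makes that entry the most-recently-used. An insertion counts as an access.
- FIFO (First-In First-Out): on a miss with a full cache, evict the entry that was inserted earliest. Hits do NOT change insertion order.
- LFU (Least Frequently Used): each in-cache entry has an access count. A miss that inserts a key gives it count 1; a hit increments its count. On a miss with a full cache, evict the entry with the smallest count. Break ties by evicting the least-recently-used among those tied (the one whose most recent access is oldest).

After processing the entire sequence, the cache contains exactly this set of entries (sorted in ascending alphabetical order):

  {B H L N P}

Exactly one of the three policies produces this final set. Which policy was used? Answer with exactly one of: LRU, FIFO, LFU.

Answer: LFU

Derivation:
Simulating under each policy and comparing final sets:
  LRU: final set = {H L N O P} -> differs
  FIFO: final set = {B L N O P} -> differs
  LFU: final set = {B H L N P} -> MATCHES target
Only LFU produces the target set.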